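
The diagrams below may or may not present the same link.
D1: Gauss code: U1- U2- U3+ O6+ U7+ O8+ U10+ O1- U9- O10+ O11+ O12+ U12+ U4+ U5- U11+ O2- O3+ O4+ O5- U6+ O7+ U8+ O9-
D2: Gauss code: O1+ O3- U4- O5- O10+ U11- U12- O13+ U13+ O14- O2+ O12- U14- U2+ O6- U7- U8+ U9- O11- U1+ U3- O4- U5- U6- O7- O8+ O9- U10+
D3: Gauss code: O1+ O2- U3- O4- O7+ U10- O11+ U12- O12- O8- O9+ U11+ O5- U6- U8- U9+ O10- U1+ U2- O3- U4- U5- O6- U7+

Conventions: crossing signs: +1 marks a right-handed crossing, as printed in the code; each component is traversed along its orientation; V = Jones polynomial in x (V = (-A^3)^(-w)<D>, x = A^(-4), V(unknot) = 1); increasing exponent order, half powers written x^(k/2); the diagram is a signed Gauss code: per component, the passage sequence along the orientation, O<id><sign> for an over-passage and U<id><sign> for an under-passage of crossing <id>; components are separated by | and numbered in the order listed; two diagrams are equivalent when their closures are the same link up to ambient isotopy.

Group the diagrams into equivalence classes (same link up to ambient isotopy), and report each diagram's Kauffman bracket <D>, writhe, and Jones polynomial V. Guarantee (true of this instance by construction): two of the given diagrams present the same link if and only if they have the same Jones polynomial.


grouping into links: {D1} | {D2, D3}
V(D1) = x^-1 - 1 + 2x - 2x^2 + 2x^3 - 2x^4 + x^5  (w +4, c 12, <D> = A^-8 - 2A^-4 + 2 - 2A^4 + 2A^8 - A^12 + A^16)
V(D2) = -x^-6 + x^-5 - x^-4 + 2x^-3 - x^-2 + x^-1  (w -4, c 14, <D> = A^-8 - A^-4 + 2 - A^4 + A^8 - A^12)
V(D3) = -x^-6 + x^-5 - x^-4 + 2x^-3 - x^-2 + x^-1  (w -4, c 12, <D> = A^-8 - A^-4 + 2 - A^4 + A^8 - A^12)
key observation: V(x) takes 2 values over 3 diagrams, fixing the grouping


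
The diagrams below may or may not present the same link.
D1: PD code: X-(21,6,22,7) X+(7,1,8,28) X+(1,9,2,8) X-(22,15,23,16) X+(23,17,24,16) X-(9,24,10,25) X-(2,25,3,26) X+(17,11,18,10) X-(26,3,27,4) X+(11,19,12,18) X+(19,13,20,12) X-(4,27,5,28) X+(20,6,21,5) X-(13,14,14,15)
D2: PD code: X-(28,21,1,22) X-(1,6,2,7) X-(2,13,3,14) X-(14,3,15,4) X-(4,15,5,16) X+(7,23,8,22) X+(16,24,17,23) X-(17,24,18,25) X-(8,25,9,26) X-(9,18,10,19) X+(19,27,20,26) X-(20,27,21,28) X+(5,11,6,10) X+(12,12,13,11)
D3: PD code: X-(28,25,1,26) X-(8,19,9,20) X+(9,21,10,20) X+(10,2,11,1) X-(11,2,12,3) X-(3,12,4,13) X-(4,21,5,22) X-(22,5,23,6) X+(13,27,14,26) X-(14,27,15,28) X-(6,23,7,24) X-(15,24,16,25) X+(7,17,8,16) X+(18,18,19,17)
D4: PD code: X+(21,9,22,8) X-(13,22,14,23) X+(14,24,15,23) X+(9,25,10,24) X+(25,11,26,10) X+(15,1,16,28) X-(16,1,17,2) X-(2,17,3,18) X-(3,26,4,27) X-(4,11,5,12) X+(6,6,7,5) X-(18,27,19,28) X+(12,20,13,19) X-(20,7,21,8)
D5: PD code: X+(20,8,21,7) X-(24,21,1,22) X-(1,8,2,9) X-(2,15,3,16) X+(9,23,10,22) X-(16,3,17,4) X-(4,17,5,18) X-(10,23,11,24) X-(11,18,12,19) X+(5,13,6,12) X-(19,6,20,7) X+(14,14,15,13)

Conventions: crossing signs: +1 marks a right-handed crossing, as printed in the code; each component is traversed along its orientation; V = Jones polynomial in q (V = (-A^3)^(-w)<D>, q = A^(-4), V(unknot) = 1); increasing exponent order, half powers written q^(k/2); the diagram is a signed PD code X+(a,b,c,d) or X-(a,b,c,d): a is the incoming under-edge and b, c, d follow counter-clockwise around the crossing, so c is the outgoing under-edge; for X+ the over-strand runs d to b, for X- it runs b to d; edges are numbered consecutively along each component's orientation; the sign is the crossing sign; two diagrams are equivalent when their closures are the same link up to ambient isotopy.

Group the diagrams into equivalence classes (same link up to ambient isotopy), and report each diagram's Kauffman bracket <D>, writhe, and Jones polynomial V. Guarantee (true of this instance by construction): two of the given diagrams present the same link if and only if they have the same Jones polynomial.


classes: {D1} | {D2, D3, D5} | {D4}
V(D1) = q + q^3 - q^4  [14 crossings, <D> = -A^-16 + A^-12 + A^-4, w = 0]
D2 (bracket A^-8 - A^-4 + 2 - A^4 + A^8 - A^12; 14 crossings at w = -4): V = -q^-6 + q^-5 - q^-4 + 2q^-3 - q^-2 + q^-1
V(D3) = -q^-6 + q^-5 - q^-4 + 2q^-3 - q^-2 + q^-1  (w -4, c 14, <D> = A^-8 - A^-4 + 2 - A^4 + A^8 - A^12)
V(D4) = q^-2 - q^-1 + 1 - q + q^2  (w 0, c 14, <D> = A^-8 - A^-4 + 1 - A^4 + A^8)
V(D5) = -q^-6 + q^-5 - q^-4 + 2q^-3 - q^-2 + q^-1  [12 crossings, <D> = A^-8 - A^-4 + 2 - A^4 + A^8 - A^12, w = -4]
insight: comparing 5 Jones polynomials yields 3 groups


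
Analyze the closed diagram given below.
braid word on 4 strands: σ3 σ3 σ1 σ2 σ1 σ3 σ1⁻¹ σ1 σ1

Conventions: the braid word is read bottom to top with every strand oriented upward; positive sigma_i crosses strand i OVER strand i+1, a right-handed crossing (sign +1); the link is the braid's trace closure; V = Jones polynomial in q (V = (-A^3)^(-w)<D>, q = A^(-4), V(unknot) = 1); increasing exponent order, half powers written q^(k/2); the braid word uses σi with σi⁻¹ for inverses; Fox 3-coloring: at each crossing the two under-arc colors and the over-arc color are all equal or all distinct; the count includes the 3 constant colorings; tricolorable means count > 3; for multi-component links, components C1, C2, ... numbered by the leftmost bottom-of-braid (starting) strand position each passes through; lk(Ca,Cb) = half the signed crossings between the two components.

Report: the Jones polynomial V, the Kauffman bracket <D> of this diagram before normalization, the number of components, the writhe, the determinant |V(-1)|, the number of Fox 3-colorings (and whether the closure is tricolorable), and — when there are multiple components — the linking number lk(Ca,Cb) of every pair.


V = q^2 + 2q^4 - 2q^5 + q^6 - 2q^7 + q^8
<D> = -A^-11 + 2A^-7 - A^-3 + 2A - 2A^5 - A^13 (w = +7)
1 component over 9 crossings, w = +7
27 Fox colorings among 3^9, |V(-1)| = 9: tricolorable
why: V spans 6 powers of q: at least 6 crossings in any diagram


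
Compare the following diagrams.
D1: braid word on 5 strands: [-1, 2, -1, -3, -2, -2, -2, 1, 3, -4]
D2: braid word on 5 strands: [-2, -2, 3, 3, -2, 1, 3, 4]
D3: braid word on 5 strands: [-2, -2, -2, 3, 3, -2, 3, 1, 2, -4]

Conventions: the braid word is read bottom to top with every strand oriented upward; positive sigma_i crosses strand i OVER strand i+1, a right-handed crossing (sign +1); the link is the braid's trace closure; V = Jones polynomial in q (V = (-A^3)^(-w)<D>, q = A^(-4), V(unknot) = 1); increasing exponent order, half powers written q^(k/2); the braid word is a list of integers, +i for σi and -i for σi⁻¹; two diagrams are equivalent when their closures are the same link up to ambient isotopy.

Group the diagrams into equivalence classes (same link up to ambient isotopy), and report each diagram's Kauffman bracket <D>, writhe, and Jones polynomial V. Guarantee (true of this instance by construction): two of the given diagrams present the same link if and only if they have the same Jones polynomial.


equivalence classes: {D1} | {D2, D3}
D1 (bracket A^-8 + 1 - A^4; 10 crossings at w = -4): V = -q^-4 + q^-3 + q^-1
D2 (bracket -A^-6 + 2A^-2 - 2A^2 + 3A^6 - 2A^10 + 2A^14 - A^18; 8 crossings at w = +2): V = -q^-3 + 2q^-2 - 2q^-1 + 3 - 2q + 2q^2 - q^3
V(D3) = -q^-3 + 2q^-2 - 2q^-1 + 3 - 2q + 2q^2 - q^3  [10 crossings, <D> = -A^-12 + 2A^-8 - 2A^-4 + 3 - 2A^4 + 2A^8 - A^12, w = 0]
key observation: 2 values of V(q) split the 3 diagrams


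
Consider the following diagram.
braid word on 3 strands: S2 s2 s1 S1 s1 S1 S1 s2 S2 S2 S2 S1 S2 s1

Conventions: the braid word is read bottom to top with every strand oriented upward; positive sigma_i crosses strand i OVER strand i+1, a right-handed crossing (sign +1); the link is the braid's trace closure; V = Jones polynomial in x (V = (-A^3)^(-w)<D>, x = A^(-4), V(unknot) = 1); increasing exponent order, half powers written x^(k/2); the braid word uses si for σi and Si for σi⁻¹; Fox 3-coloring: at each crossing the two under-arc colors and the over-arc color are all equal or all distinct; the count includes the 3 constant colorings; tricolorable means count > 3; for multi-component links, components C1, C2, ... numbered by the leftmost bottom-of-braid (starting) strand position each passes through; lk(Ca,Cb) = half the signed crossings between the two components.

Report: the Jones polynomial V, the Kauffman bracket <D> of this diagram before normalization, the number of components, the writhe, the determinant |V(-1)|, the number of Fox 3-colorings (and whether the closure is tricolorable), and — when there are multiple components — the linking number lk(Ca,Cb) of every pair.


V = -x^-4 + x^-3 + x^-1
<D> = A^-8 + 1 - A^4 (w = -4)
1 component over 14 crossings, w = -4
9 Fox colorings among 3^14, |V(-1)| = 3: tricolorable
why: w = -4 (over 14 crossings) is diagram-only; (-A^3)^(4) removes it from V


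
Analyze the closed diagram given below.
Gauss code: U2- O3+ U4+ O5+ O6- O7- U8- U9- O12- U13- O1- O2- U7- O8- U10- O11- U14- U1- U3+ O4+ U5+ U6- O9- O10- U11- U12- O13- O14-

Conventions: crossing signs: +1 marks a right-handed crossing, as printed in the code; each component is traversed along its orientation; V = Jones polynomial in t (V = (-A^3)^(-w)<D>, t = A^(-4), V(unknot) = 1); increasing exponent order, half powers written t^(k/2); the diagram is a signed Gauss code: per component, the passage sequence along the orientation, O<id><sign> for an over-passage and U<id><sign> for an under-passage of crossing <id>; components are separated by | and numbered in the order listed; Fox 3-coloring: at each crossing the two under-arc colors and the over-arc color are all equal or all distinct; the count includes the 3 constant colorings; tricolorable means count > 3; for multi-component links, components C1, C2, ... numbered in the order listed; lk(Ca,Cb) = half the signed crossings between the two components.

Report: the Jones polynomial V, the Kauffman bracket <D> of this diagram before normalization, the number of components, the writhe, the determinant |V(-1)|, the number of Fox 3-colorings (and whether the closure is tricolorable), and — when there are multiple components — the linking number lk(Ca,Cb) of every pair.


V = -t^-8 + t^-5 + t^-3
<D> = A^-12 + A^-4 - A^8 (w = -8)
1 component over 14 crossings, w = -8
9 Fox colorings among 3^14, |V(-1)| = 3: tricolorable
why: V spans 5 powers of t: at least 5 crossings in any diagram


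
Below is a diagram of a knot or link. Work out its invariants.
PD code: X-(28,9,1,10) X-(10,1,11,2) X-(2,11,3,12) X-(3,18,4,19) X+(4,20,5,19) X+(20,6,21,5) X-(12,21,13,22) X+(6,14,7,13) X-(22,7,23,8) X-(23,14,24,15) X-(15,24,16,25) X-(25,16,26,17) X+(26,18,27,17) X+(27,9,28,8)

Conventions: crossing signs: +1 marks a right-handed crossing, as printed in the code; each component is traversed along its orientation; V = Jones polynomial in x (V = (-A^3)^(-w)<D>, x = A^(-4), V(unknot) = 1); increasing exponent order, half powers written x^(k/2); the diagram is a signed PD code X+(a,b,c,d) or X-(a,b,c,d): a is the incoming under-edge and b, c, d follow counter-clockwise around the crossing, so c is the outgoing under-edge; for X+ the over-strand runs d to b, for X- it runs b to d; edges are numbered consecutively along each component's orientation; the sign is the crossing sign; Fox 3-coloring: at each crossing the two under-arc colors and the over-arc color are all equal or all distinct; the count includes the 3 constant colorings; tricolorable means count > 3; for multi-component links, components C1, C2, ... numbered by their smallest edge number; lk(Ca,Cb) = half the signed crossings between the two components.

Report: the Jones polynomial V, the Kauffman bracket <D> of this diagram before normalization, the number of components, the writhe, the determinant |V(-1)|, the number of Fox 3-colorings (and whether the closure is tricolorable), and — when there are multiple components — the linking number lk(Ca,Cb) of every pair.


V = x^-7 - 2x^-6 + 2x^-5 - 3x^-4 + 3x^-3 - 2x^-2 + 2x^-1
<D> = 2A^-8 - 2A^-4 + 3 - 3A^4 + 2A^8 - 2A^12 + A^16 (w = -4)
1 component over 14 crossings, w = -4
9 Fox colorings among 3^14, |V(-1)| = 15: tricolorable
why: V spans 6 powers of x: at least 6 crossings in any diagram


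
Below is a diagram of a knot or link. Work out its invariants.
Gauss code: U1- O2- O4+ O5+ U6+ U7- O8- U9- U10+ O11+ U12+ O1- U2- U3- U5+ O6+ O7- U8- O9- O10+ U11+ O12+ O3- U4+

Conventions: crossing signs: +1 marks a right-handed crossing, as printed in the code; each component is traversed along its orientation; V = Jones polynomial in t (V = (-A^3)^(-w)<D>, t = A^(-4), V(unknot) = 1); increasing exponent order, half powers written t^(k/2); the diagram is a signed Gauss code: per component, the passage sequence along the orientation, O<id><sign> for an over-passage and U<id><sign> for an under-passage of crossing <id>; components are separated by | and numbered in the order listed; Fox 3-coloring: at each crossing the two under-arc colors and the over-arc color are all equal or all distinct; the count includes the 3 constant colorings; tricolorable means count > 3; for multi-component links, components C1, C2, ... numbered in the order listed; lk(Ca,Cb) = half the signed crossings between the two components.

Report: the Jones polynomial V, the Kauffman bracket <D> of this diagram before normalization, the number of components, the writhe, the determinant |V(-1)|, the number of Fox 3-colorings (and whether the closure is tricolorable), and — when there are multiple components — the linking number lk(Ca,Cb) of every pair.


V(t) = t^-2 - t^-1 + 1 - t + t^2
bracket: A^-8 - A^-4 + 1 - A^4 + A^8, w = 0
1 component, writhe 0, over 12 crossings
det 5, colorings 3 of 3^12 — not tricolorable
observation: the span of V is 4, forcing >= 4 crossings in any diagram


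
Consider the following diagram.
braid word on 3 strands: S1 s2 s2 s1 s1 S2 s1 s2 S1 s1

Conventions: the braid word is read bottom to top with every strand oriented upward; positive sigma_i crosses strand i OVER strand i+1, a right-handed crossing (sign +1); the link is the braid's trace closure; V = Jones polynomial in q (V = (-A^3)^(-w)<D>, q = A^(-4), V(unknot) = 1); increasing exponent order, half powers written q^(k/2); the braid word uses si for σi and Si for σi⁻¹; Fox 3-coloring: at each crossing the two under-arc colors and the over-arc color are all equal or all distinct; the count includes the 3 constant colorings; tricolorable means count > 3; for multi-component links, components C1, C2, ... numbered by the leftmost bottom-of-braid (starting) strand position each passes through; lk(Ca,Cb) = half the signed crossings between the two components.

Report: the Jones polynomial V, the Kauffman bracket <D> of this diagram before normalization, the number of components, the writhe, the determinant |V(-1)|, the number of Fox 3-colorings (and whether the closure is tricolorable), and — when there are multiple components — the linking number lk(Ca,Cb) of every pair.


V = 2q - 2q^2 + 3q^3 - 3q^4 + 2q^5 - 2q^6 + q^7
<D> = A^-16 - 2A^-12 + 2A^-8 - 3A^-4 + 3 - 2A^4 + 2A^8 (w = +4)
1 component over 10 crossings, w = +4
9 Fox colorings among 3^10, |V(-1)| = 15: tricolorable
why: |V(-1)| = 15: so tricolorable, since 3 divides 15


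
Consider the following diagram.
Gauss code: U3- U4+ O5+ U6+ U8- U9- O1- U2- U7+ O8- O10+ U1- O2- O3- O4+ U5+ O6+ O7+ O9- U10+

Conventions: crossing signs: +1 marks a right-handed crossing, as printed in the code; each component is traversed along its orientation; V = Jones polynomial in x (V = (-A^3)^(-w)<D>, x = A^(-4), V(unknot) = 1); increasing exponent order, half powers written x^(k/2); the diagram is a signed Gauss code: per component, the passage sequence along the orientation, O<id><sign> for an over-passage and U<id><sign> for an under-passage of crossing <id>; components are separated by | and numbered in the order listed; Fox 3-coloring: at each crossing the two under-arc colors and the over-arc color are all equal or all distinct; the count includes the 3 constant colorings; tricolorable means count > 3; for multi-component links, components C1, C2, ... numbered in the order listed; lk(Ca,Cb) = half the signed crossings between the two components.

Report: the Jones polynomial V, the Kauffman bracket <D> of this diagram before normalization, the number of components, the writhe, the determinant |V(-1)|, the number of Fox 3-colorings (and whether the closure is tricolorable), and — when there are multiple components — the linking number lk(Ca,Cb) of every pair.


V = -x^-3 + 2x^-2 - 2x^-1 + 3 - 2x + 2x^2 - x^3
<D> = -A^-12 + 2A^-8 - 2A^-4 + 3 - 2A^4 + 2A^8 - A^12 (w = 0)
1 component over 10 crossings, w = 0
3 Fox colorings among 3^10, |V(-1)| = 13: not tricolorable
why: w = 0 (over 10 crossings) is diagram-only; (-A^3)^(0) removes it from V


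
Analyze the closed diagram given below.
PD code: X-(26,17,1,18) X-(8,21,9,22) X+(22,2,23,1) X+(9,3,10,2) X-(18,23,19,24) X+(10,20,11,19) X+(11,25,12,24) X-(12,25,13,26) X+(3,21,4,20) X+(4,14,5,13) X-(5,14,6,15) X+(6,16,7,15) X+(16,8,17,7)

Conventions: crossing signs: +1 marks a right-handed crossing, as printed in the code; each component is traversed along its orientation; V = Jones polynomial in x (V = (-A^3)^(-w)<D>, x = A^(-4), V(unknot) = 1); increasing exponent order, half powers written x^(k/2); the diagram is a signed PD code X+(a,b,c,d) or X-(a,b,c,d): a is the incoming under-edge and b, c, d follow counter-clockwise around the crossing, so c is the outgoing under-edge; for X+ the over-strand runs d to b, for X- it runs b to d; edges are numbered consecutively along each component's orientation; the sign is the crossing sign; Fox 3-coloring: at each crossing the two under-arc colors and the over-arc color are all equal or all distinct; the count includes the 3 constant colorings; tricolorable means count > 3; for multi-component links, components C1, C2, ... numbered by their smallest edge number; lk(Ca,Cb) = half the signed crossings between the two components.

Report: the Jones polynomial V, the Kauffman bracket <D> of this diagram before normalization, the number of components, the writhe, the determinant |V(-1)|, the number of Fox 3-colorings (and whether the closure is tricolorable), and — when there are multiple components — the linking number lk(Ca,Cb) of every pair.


V(x) = x^-1 - 1 + 2x - 3x^2 + 3x^3 - 2x^4 + 2x^5 - x^6
bracket: A^-15 - 2A^-11 + 2A^-7 - 3A^-3 + 3A - 2A^5 + A^9 - A^13, w = +3
1 component, writhe +3, over 13 crossings
det 15, colorings 9 of 3^13 — tricolorable
observation: the span of V is 7, forcing >= 7 crossings in any diagram


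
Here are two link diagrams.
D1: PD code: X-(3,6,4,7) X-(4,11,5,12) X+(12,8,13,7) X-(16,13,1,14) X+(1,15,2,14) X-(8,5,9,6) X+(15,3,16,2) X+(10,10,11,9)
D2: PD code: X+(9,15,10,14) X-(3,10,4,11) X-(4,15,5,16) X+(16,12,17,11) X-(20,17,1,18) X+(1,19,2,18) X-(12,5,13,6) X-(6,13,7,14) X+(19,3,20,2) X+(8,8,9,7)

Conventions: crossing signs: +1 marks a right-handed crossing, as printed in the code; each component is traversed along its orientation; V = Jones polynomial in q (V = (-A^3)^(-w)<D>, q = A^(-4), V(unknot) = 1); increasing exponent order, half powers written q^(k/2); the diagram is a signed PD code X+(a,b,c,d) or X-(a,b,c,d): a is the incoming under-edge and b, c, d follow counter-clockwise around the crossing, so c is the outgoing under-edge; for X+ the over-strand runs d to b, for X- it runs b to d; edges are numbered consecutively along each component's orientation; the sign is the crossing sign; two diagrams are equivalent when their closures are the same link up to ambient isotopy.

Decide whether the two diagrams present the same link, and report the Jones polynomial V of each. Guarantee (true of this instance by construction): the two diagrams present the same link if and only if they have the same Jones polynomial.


same link: yes
V(D1) = 1  [8 crossings, <D> = 1, w = 0]
V(D2) = 1  (w 0, c 10, <D> = 1)
note: all 2 diagrams share one V(q), hence one class


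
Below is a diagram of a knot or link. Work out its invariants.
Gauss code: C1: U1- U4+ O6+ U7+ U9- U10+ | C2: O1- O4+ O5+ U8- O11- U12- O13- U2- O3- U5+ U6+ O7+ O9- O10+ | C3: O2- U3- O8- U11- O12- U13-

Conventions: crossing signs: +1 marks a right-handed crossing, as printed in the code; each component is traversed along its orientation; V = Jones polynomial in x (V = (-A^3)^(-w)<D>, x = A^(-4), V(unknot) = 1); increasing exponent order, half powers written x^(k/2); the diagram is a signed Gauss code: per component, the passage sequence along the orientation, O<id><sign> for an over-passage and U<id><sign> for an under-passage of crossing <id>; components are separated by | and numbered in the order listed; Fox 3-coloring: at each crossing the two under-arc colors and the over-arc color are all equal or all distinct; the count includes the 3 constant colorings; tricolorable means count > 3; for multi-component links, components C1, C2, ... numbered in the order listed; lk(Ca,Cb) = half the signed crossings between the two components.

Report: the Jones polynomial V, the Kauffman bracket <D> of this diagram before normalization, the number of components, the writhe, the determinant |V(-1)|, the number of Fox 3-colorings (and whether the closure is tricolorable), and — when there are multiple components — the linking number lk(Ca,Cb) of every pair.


Jones polynomial: V(x) = x^-8 - x^-7 + 2x^-6 - 2x^-5 + 2x^-4 - x^-3 + 2x^-2 + 1
<D> = -A^-9 - 2A^-1 + A^3 - 2A^7 + 2A^11 - 2A^15 + A^19 - A^23; writhe -3
components 3, writhe -3 (13 crossings)
linking number lk(C1,C2) = +1
lk(C1,C3): 0
lk(C2,C3) = -3
3-colorings: 9 of 3^13, det 12 — tricolorable
note: w = -3 (over 13 crossings) is diagram-only; (-A^3)^(3) removes it from V


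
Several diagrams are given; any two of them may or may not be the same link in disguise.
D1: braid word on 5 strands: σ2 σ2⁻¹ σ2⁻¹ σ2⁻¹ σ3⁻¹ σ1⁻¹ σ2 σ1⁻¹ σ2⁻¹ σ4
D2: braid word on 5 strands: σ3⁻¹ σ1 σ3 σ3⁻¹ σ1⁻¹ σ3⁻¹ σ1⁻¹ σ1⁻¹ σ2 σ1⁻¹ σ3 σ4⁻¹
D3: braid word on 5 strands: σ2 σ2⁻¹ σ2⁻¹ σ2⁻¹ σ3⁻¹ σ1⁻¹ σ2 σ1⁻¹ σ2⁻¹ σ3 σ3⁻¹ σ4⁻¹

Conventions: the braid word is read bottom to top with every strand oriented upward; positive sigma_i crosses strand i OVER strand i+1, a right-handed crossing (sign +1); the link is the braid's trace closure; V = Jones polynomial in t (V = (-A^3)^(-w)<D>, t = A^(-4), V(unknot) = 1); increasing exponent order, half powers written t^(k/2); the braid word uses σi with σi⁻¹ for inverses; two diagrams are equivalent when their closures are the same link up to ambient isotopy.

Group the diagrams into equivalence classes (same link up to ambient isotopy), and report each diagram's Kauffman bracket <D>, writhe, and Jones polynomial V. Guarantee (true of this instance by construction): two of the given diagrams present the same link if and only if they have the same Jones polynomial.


grouping into links: {D1, D3} | {D2}
V(D1) = -t^-6 + t^-5 - t^-4 + 2t^-3 - t^-2 + t^-1  (w -4, c 10, <D> = A^-8 - A^-4 + 2 - A^4 + A^8 - A^12)
D2 (bracket A^-8 + 1 - A^4; 12 crossings at w = -4): V = -t^-4 + t^-3 + t^-1
V(D3) = -t^-6 + t^-5 - t^-4 + 2t^-3 - t^-2 + t^-1  (w -6, c 12, <D> = A^-14 - A^-10 + 2A^-6 - A^-2 + A^2 - A^6)
key observation: V(t) takes 2 values over 3 diagrams, fixing the grouping


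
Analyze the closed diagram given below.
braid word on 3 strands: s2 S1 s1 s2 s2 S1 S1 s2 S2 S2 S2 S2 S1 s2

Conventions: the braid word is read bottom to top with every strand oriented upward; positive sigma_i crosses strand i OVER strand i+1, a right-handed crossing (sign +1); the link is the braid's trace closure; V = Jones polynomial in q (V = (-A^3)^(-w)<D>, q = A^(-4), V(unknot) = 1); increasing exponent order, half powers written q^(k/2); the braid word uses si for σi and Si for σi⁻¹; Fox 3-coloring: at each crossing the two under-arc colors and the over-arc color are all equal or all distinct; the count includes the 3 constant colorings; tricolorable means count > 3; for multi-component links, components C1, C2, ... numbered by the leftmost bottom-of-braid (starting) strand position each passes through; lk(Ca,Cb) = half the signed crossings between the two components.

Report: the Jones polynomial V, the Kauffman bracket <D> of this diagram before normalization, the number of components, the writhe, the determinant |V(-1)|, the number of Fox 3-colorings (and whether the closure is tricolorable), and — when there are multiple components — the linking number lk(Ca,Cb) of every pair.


V(q) = q^-6 - 2q^-5 + 2q^-4 - 3q^-3 + 4q^-2 - 3q^-1 + 3 - 2q + q^2
bracket: A^-14 - 2A^-10 + 3A^-6 - 3A^-2 + 4A^2 - 3A^6 + 2A^10 - 2A^14 + A^18, w = -2
1 component, writhe -2, over 14 crossings
det 21, colorings 9 of 3^14 — tricolorable
observation: |V(-1)| = 21: so tricolorable, since 3 divides 21


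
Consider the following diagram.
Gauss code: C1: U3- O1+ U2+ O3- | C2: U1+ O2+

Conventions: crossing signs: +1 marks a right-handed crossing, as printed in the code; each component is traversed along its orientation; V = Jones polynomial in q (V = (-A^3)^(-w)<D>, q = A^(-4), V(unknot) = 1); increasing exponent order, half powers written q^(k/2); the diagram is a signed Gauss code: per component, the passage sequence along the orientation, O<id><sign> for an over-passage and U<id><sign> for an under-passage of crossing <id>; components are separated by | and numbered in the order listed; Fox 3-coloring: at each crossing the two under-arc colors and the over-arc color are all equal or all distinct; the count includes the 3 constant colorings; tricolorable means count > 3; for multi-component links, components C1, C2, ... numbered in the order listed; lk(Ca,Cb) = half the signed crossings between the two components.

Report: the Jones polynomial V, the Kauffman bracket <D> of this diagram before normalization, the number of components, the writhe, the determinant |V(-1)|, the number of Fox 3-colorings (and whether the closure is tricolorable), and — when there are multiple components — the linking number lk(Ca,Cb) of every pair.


Jones polynomial: V(q) = -q^(1/2) - q^(5/2)
<D> = A^-7 + A; writhe +1
components 2, writhe +1 (3 crossings)
linking number lk(C1,C2) = +1
3-colorings: 3 of 3^3, det 2 — not tricolorable
note: span 2 respects span(V) <= c + mu - 1 = 4 for this 2-component diagram


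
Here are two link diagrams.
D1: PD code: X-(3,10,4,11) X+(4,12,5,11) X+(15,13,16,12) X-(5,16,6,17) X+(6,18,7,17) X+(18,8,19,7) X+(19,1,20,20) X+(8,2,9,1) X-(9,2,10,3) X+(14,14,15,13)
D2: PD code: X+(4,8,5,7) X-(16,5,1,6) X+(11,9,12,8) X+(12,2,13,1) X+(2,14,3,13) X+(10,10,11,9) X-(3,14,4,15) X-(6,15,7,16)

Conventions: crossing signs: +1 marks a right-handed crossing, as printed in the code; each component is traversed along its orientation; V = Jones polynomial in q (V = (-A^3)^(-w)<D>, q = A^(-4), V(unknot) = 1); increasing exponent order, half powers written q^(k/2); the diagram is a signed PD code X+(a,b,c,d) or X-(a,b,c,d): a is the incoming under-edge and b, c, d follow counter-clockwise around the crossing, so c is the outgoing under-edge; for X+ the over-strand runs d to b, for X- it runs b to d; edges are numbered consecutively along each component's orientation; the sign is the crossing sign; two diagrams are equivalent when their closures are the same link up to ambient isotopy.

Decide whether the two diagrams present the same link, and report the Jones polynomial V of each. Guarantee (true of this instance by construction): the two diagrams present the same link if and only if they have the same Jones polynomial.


same link: no
V(D1) = 1  [10 crossings, <D> = A^12, w = +4]
V(D2) = q^-2 - q^-1 + 1 - q + q^2  [8 crossings, <D> = A^-2 - A^2 + A^6 - A^10 + A^14, w = +2]
insight: comparing 2 Jones polynomials yields 2 groups


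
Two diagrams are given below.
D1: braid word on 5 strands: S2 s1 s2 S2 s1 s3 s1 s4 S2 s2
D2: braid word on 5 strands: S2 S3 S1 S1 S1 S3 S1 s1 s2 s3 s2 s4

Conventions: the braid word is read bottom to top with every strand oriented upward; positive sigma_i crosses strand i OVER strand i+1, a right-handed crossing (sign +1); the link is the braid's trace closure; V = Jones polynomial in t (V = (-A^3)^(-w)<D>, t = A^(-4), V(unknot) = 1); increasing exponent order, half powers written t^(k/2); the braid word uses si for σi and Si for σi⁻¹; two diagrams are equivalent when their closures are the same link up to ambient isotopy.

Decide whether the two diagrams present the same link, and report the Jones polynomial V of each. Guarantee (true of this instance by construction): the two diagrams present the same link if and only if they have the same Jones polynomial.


equivalent: no
V(D1) = t + t^3 - t^4  (w +4, c 10, <D> = -A^-4 + 1 + A^8)
V(D2) = -t^-4 + t^-3 + t^-1  [12 crossings, <D> = A^-2 + A^6 - A^10, w = -2]
key observation: V(t) takes 2 values over 2 diagrams, fixing the grouping


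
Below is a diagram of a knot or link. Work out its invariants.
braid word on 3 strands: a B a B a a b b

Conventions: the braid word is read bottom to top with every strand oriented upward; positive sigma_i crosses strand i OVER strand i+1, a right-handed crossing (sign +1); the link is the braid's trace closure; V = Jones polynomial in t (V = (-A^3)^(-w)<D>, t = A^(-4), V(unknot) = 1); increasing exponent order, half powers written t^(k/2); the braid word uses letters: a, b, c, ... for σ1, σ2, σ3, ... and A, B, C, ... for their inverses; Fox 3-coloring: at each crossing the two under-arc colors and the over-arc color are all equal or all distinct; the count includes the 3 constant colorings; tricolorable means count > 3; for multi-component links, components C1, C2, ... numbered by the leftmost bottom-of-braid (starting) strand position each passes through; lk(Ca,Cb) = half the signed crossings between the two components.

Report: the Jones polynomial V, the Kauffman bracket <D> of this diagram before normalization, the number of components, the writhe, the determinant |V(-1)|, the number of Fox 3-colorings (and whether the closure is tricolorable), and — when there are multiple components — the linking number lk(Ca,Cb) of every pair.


V(t) = 2t - 2t^2 + 3t^3 - 3t^4 + 2t^5 - 2t^6 + t^7
bracket: A^-16 - 2A^-12 + 2A^-8 - 3A^-4 + 3 - 2A^4 + 2A^8, w = +4
1 component, writhe +4, over 8 crossings
det 15, colorings 9 of 3^8 — tricolorable
observation: det 15 = |V(-1)|; divisible by 3, so tricolorable


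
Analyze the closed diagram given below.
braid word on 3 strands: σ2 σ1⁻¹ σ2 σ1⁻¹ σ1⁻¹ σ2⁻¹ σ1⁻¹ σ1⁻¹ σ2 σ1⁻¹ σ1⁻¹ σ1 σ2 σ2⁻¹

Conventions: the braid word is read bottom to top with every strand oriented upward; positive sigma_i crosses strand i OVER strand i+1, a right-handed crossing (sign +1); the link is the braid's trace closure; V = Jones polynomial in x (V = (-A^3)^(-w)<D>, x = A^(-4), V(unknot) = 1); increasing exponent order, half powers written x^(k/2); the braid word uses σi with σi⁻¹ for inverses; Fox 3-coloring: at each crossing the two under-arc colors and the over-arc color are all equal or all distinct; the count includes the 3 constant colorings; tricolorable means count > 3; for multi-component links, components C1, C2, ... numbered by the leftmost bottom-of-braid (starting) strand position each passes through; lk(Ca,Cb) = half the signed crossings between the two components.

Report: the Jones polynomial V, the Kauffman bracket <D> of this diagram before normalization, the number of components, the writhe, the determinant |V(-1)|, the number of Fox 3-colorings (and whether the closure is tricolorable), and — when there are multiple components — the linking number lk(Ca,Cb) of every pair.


V = x^-7 - 2x^-6 + 2x^-5 - 3x^-4 + 3x^-3 - 2x^-2 + 2x^-1
<D> = 2A^-8 - 2A^-4 + 3 - 3A^4 + 2A^8 - 2A^12 + A^16 (w = -4)
1 component over 14 crossings, w = -4
9 Fox colorings among 3^14, |V(-1)| = 15: tricolorable
why: w = -4 (over 14 crossings) is diagram-only; (-A^3)^(4) removes it from V


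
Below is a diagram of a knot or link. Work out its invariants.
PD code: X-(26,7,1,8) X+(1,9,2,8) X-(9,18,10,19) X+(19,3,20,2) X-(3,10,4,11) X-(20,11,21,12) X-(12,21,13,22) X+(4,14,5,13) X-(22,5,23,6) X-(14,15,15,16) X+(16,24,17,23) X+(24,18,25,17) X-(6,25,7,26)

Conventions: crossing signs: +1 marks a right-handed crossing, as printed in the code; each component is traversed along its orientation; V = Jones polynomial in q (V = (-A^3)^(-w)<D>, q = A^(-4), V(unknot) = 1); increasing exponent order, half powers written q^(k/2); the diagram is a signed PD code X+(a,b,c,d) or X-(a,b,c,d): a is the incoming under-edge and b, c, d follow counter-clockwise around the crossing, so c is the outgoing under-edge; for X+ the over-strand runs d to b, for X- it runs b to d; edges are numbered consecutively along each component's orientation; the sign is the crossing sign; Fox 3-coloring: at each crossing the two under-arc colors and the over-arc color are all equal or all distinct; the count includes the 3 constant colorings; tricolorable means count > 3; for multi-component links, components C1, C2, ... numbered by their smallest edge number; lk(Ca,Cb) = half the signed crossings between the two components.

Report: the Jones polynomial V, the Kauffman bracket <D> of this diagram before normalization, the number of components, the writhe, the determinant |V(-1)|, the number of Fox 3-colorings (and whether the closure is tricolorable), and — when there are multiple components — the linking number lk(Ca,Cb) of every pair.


V(q) = q^-6 - 2q^-5 + 2q^-4 - 3q^-3 + 4q^-2 - 3q^-1 + 3 - 2q + q^2
bracket: -A^-17 + 2A^-13 - 3A^-9 + 3A^-5 - 4A^-1 + 3A^3 - 2A^7 + 2A^11 - A^15, w = -3
1 component, writhe -3, over 13 crossings
det 21, colorings 9 of 3^13 — tricolorable
observation: V spans 8 powers of q: at least 8 crossings in any diagram


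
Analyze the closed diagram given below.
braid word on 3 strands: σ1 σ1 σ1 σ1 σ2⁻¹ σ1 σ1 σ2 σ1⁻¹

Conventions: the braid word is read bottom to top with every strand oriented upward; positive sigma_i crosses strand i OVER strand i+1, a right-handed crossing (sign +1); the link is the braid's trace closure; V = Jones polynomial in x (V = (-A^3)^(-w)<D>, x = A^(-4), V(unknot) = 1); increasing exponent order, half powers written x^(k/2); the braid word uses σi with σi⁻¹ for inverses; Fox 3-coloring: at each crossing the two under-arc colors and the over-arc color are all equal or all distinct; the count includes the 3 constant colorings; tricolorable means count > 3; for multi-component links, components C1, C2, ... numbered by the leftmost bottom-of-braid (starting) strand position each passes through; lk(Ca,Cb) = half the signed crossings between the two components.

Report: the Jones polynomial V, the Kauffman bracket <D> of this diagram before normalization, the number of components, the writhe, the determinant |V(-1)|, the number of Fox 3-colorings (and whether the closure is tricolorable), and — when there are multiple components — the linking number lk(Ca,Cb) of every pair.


Jones polynomial: V(x) = -x^(3/2) - 2x^(7/2) + x^(9/2) - x^(11/2) + x^(13/2)
<D> = -A^-11 + A^-7 - A^-3 + 2A + A^9; writhe +5
components 2, writhe +5 (9 crossings)
linking number lk(C1,C2) = +1
3-colorings: 9 of 3^9, det 6 — tricolorable
note: |V(-1)| = 6: so tricolorable, since 3 divides 6


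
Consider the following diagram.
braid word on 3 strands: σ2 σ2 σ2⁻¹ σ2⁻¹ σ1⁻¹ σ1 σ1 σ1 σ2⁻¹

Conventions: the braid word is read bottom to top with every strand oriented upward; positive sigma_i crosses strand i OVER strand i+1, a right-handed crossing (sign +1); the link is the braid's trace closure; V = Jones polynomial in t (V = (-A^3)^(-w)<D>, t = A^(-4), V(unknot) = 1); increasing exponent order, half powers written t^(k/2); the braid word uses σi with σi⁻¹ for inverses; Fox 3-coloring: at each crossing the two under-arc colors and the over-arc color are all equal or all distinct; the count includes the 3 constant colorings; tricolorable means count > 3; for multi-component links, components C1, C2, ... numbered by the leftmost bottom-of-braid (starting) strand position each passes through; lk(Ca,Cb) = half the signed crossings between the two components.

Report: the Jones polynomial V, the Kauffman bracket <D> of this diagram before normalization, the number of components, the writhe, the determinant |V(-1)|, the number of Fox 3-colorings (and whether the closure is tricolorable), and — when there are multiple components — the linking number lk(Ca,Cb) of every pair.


V = -t^(1/2) - t^(5/2)
<D> = A^-7 + A (w = +1)
2 components over 9 crossings, w = +1
lk(C1,C2): +1
3 Fox colorings among 3^9, |V(-1)| = 2: not tricolorable
why: w = +1 (over 9 crossings) is diagram-only; (-A^3)^(-1) removes it from V


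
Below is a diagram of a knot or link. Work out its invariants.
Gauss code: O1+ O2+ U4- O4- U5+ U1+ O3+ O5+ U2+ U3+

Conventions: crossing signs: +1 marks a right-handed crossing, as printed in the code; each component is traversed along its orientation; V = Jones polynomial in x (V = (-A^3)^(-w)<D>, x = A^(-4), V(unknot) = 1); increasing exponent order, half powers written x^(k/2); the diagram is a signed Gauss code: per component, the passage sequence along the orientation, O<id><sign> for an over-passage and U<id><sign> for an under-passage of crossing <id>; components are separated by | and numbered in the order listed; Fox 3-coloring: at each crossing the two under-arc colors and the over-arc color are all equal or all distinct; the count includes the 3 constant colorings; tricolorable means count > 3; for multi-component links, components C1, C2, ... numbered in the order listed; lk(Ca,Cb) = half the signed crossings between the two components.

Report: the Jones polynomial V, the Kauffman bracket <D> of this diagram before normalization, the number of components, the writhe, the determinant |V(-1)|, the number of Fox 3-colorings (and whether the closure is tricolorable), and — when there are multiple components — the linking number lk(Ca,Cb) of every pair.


V = x + x^3 - x^4
<D> = A^-7 - A^-3 - A^5 (w = +3)
1 component over 5 crossings, w = +3
9 Fox colorings among 3^5, |V(-1)| = 3: tricolorable
why: |V(-1)| = 3: so tricolorable, since 3 divides 3


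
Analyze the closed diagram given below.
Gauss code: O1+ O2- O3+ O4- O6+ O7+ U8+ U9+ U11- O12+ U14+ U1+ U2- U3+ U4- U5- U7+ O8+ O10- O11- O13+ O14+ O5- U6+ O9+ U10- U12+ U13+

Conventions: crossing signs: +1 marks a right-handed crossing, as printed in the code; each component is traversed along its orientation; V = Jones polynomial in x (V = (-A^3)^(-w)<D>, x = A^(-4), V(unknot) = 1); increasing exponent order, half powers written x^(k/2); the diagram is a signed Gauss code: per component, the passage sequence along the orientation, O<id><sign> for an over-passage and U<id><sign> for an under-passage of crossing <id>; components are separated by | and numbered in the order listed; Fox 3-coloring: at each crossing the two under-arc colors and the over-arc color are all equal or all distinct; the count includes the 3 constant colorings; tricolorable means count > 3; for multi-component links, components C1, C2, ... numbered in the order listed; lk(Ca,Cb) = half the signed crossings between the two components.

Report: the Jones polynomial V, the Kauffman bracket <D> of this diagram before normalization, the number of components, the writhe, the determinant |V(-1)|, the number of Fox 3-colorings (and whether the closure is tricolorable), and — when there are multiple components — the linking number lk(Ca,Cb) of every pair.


Jones polynomial: V(x) = x - x^2 + 2x^3 - x^4 + x^5 - x^6
<D> = -A^-12 + A^-8 - A^-4 + 2 - A^4 + A^8; writhe +4
components 1, writhe +4 (14 crossings)
3-colorings: 3 of 3^14, det 7 — not tricolorable
note: V spans 5 powers of x: at least 5 crossings in any diagram


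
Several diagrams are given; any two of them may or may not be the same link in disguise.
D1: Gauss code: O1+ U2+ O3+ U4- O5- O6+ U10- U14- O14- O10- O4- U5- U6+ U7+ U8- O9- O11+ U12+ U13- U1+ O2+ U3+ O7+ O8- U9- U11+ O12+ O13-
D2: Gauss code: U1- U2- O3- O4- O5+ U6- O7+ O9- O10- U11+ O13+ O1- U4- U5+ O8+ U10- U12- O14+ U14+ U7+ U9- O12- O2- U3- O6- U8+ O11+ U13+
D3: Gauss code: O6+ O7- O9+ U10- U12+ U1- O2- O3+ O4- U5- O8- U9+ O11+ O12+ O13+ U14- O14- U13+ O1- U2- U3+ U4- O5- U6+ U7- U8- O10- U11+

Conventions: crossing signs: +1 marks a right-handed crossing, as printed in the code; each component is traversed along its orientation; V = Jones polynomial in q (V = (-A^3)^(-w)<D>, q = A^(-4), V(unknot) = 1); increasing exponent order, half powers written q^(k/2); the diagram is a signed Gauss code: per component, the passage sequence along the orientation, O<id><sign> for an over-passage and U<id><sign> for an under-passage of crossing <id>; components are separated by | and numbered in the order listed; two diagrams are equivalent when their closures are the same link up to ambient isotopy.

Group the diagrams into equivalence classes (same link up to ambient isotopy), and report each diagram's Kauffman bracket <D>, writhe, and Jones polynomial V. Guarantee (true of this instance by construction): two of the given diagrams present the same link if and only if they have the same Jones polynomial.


equivalence classes: {D1} | {D2, D3}
D1 (bracket -A^-16 + A^-12 + A^-4; 14 crossings at w = 0): V = q + q^3 - q^4
V(D2) = q^-5 - 2q^-4 + 2q^-3 - 2q^-2 + 2q^-1 - 1 + q  (w -2, c 14, <D> = A^-10 - A^-6 + 2A^-2 - 2A^2 + 2A^6 - 2A^10 + A^14)
V(D3) = q^-5 - 2q^-4 + 2q^-3 - 2q^-2 + 2q^-1 - 1 + q  [14 crossings, <D> = A^-10 - A^-6 + 2A^-2 - 2A^2 + 2A^6 - 2A^10 + A^14, w = -2]
key observation: 2 values of V(q) split the 3 diagrams
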